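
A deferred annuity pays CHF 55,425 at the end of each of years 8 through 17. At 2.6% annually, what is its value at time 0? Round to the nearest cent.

PV at t=7 (ordinary 10-year annuity): 55425 × a(10|0.026) = 55425 × 8.707012 = 482,586.1350
PV₀ = 482,586.1350 / (1+0.026)^7 = 482,586.1350 / 1.196827 = 403,221.1601

CHF 403,221.16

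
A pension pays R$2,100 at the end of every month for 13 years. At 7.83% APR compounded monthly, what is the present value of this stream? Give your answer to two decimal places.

i = 0.0783/12 = 0.006525 per month; n = 13·12 = 156.
PV = PMT · [1 − (1+i)^(−n)] / i = 2100 · 97.693520 = 205,156.3911

R$205,156.39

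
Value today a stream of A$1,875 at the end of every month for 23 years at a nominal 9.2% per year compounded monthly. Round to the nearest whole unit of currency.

Periodic rate i = 0.092/12 = 0.00766667; n = 23 × 12 = 276 periods.
PV = PMT · [1 − (1+i)^(−n)] / i = 1875 · 114.588365 = 214,853.1841

A$214,853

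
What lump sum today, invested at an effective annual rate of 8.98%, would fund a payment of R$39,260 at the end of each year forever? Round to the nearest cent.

PV = PMT / i = 39260 / 0.0898 = 437,193.7639

R$437,193.76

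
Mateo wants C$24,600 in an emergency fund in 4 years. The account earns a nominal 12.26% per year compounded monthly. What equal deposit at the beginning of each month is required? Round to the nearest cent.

Periodic rate i = 0.1226/12 = 0.0102167; n = 4 × 12 = 48 periods.
PMT = 24600 / ( [(1+0.0102167)^48 − 1] / 0.0102167 × (1+i) ) = 24600 / 62.186286 = 395.5856

C$395.59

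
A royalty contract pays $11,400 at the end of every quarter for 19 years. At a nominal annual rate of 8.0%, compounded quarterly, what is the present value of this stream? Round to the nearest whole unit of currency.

$443,450

With 4 periods per year: i = 0.02, n = 76.
PV = 11400 × [1 − (1+0.02)^(−76)] / 0.02 = 11400 × 38.899132 = 443,450.1013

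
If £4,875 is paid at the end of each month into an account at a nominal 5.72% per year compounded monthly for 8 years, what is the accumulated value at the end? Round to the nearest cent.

£591,708.77

With 12 periods per year: i = 0.00476667, n = 96.
FV = 4875 × [(1+0.00476667)^96 − 1] / 0.00476667 = 4875 × 121.376158 = 591,708.7696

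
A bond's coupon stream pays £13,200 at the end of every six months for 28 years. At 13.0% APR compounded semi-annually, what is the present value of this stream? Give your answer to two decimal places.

With 2 periods per year: i = 0.065, n = 56.
PV = 13200 × [1 − (1+0.065)^(−56)] / 0.065 = 13200 × 14.932230 = 197,105.4354

£197,105.44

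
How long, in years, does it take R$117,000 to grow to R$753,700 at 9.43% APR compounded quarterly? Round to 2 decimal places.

Periodic rate i = 0.0943/4 = 0.023575.
n = ln(753700/117000) / ln(1+0.023575) = ln(6.44188) / 0.023301 = 79.9446 quarters
= 79.9446/4 years

19.99 years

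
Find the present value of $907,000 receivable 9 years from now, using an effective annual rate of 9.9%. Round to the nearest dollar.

PV = 907,000 / (1 + 0.099)^9 = 907,000 / 2.338725 = 387,818.0830

$387,818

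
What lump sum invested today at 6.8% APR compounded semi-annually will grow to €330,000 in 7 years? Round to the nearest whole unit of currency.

€206,646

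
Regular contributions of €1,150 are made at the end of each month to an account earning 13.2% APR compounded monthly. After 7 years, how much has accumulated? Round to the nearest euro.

Periodic rate i = 0.132/12 = 0.011; n = 7 × 12 = 84 periods.
Accumulation factor s(84|0.011) = 136.969951; FV = 1150 × 136.969951 = 157,515.4434

€157,515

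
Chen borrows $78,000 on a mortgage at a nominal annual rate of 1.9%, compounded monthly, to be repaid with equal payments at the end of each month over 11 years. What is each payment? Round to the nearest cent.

With 12 periods per year: i = 0.00158333, n = 132.
Annuity-PV factor = 119.034090; PMT = 78000 / 119.034090 = 655.2745

$655.27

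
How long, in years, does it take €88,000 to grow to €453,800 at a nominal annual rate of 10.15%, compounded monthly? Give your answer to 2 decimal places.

16.23 years

Periodic rate i = 0.1015/12 = 0.00845833.
n = ln(453800/88000) / ln(1+0.00845833) = ln(5.15682) / 0.008423 = 194.7484 months
= 194.7484/12 years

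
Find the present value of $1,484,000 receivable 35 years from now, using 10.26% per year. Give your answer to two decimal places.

$48,618.81

PV = 1,484,000 / (1 + 0.1026)^35 = 1,484,000 / 30.523166 = 48,618.8090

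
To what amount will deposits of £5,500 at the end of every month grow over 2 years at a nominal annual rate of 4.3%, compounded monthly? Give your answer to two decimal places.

With 12 periods per year: i = 0.00358333, n = 24.
FV = 5500 × [(1+0.00358333)^24 − 1] / 0.00358333 = 5500 × 25.015485 = 137,585.1660

£137,585.17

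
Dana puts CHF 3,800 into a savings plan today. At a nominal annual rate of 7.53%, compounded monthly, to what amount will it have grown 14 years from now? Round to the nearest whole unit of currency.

i = 0.0753/12 = 0.006275 per month; n = 14·12 = 168.
3,800 × (1+0.006275)^168 = 3,800 × 2.860242 = 10,868.9194

CHF 10,869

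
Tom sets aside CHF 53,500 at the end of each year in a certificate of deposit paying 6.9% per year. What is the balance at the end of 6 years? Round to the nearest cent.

Accumulation factor s(6|0.069) = 7.135285; FV = 53500 × 7.135285 = 381,737.7583

CHF 381,737.76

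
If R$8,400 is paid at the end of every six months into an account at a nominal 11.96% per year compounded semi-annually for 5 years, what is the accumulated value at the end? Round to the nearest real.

R$110,615

With 2 periods per year: i = 0.0598, n = 10.
FV = PMT · [(1+i)^n − 1] / i = 8400 · 13.168422 = 110,614.7407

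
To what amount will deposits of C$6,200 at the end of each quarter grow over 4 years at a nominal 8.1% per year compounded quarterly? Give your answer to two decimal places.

C$115,788.16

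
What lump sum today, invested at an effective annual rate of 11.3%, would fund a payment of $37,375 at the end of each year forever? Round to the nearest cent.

$330,752.21

PV = PMT / i = 37375 / 0.113 = 330,752.2124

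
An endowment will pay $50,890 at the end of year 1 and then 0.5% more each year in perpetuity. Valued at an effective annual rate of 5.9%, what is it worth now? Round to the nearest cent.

PV = PMT / (i − g) = 50890 / (0.059 − 0.005) = 50890 / 0.054000 = 942,407.4074

$942,407.41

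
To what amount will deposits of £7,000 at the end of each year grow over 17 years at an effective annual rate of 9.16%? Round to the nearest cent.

£262,645.45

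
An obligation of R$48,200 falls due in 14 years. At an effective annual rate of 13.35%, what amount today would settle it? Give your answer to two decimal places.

R$8,339.61

PV = FV·(1+i)^(−n) = 48,200 × 0.173021 = 8,339.6091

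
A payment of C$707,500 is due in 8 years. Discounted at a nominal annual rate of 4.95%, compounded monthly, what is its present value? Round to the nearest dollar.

C$476,540

Periodic rate i = 0.0495/12 = 0.004125; n = 8 × 12 = 96 periods.
PV = FV·(1+i)^(−n) = 707,500 × 0.673555 = 476,540.2265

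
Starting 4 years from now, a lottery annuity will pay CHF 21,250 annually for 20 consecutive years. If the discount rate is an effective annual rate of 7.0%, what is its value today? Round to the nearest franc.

CHF 183,767

Value one period before first payment (t=3): 21250 × [1 − (1+0.07)^(−20)] / 0.07 = 21250 × 10.594014 = 225,122.8027
Discount back 3 years: 225,122.8027 × (1+0.07)^(−3) = 225,122.8027 × 0.816298 = 183,767.2659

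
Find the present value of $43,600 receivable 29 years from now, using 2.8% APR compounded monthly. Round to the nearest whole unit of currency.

$19,375

Periodic rate i = 0.028/12 = 0.00233333; n = 29 × 12 = 348 periods.
PV = FV·(1+i)^(−n) = 43,600 × 0.444389 = 19,375.3766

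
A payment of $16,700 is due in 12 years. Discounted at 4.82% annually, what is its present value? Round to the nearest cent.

Discount factor = (1+0.0482)^(−12) = 0.568421; PV = 16,700 × 0.568421 = 9,492.6312

$9,492.63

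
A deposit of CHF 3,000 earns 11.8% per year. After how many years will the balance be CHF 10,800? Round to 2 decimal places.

11.48 years

(1+i)^n = 10800/3000 = 3.60000, so n = ln 3.60000 / ln 1.118 = 11.4839 years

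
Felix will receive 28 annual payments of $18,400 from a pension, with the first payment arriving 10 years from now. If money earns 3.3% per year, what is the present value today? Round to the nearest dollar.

Value one period before first payment (t=9): 18400 × [1 − (1+0.033)^(−28)] / 0.033 = 18400 × 18.094116 = 332,931.7281
Discount back 9 years: 332,931.7281 × (1+0.033)^(−9) = 332,931.7281 × 0.746616 = 248,572.0485

$248,572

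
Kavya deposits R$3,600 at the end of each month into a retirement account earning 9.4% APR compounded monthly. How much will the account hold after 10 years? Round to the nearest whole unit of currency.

R$712,627

i = 0.094/12 = 0.00783333 per month; n = 10·12 = 120.
FV = PMT · [(1+i)^n − 1] / i = 3600 · 197.951809 = 712,626.5113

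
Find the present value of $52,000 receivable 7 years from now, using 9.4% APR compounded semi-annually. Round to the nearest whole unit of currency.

$27,337

i = 0.094/2 = 0.047 per half-year; n = 7·2 = 14.
PV = FV·(1+i)^(−n) = 52,000 × 0.525710 = 27,336.9337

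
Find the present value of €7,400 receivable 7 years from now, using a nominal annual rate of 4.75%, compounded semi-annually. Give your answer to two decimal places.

€5,327.42

i = 0.0475/2 = 0.02375 per half-year; n = 7·2 = 14.
PV = FV·(1+i)^(−n) = 7,400 × 0.719922 = 5,327.4197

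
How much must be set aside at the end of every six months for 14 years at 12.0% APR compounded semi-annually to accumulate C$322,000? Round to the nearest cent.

With 2 periods per year: i = 0.06, n = 28.
FV-annuity factor = 68.528112; PMT = 322000 / 68.528112 = 4,698.8016

C$4,698.80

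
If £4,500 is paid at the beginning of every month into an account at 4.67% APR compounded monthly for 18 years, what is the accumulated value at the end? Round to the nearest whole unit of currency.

With 12 periods per year: i = 0.00389167, n = 216.
FV = 4500 × [(1+0.00389167)^216 − 1] / 0.00389167 × (1+i) = 4500 × 338.953129 = 1,525,289.0787
Payments are at the start of each period, so multiply by (1+i).

£1,525,289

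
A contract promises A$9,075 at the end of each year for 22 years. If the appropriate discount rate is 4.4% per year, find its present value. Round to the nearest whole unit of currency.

A$126,270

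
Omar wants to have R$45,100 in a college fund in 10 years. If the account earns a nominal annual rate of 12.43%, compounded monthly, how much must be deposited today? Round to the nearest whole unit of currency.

R$13,096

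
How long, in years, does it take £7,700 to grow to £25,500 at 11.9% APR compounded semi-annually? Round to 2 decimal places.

Periodic rate i = 0.119/2 = 0.0595.
(1+i)^n = 25500/7700 = 3.31169, so n = ln 3.31169 / ln 1.0595 = 20.7183 half-years
= 20.7183/2 years

10.36 years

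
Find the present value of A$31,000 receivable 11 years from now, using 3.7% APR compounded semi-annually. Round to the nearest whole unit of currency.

Periodic rate i = 0.037/2 = 0.0185; n = 11 × 2 = 22 periods.
PV = 31,000 / (1 + 0.0185)^22 = 31,000 / 1.496727 = 20,711.8533

A$20,712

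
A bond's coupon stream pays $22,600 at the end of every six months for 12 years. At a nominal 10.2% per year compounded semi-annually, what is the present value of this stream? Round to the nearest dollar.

$308,838

i = 0.102/2 = 0.051 per half-year; n = 12·2 = 24.
PV = 22600 × [1 − (1+0.051)^(−24)] / 0.051 = 22600 × 13.665405 = 308,838.1623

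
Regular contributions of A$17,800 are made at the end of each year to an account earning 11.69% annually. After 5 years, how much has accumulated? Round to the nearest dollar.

Accumulation factor s(5|0.1169) = 6.313830; FV = 17800 × 6.313830 = 112,386.1811

A$112,386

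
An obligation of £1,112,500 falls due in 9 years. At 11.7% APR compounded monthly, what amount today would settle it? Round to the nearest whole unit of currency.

£390,124

With 12 periods per year: i = 0.00975, n = 108.
PV = FV·(1+i)^(−n) = 1,112,500 × 0.350673 = 390,124.2446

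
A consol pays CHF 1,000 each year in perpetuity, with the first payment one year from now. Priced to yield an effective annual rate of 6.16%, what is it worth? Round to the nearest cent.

CHF 16,233.77

PV = PMT / i = 1000 / 0.0616 = 16,233.7662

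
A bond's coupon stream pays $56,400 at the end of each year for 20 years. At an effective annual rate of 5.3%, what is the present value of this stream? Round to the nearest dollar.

PV = PMT · [1 − (1+i)^(−n)] / i = 56400 · 12.151213 = 685,328.4043

$685,328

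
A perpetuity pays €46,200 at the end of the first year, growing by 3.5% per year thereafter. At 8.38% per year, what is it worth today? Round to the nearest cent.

€946,721.31

PV = PMT / (i − g) = 46200 / (0.0838 − 0.035) = 46200 / 0.048800 = 946,721.3115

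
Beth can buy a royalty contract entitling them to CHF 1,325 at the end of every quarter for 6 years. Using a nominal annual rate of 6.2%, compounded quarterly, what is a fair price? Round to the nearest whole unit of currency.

With 4 periods per year: i = 0.0155, n = 24.
PV = 1325 × [1 − (1+0.0155)^(−24)] / 0.0155 = 1325 × 19.914570 = 26,386.8057

CHF 26,387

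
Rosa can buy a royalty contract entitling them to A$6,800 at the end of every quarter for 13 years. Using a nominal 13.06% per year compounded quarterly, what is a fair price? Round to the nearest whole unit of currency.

A$169,090

With 4 periods per year: i = 0.03265, n = 52.
Annuity factor a(52|0.03265) = 24.866139; PV = 6800 × 24.866139 = 169,089.7483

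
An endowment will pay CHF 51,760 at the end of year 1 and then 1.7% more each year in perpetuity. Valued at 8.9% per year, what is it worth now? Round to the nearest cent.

CHF 718,888.89

PV = PMT / (i − g) = 51760 / (0.089 − 0.017) = 51760 / 0.072000 = 718,888.8889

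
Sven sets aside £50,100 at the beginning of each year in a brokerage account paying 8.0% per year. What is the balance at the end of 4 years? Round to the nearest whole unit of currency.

FV = 50100 × [(1+0.08)^4 − 1] / 0.08 × (1+i) = 50100 × 4.866601 = 243,816.7081
(annuity-due: payments at period start, so ×(1+i).)

£243,817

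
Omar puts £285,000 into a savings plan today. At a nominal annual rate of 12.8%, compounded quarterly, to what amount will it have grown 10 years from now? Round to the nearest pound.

Periodic rate i = 0.128/4 = 0.032; n = 10 × 4 = 40 periods.
FV = PV·(1+i)^n = 285,000 × 3.525234 = 1,004,691.5547

£1,004,692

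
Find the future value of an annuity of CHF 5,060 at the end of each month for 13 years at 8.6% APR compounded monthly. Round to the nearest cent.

CHF 1,444,966.09

i = 0.086/12 = 0.00716667 per month; n = 13·12 = 156.
FV = 5060 × [(1+0.00716667)^156 − 1] / 0.00716667 = 5060 × 285.566421 = 1,444,966.0893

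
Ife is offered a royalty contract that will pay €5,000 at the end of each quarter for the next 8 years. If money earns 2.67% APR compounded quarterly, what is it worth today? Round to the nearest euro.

€143,637

Periodic rate i = 0.0267/4 = 0.006675; n = 8 × 4 = 32 periods.
PV = 5000 × [1 − (1+0.006675)^(−32)] / 0.006675 = 5000 × 28.727367 = 143,636.8361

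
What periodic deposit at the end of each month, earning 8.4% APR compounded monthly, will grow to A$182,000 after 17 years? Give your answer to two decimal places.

A$404.49

Periodic rate i = 0.084/12 = 0.007; n = 17 × 12 = 204 periods.
FV-annuity factor = 449.950717; PMT = 182000 / 449.950717 = 404.4887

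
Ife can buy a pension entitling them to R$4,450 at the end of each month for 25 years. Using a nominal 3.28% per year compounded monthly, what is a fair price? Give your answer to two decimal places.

R$910,202.01

i = 0.0328/12 = 0.00273333 per month; n = 25·12 = 300.
PV = 4450 × [1 − (1+0.00273333)^(−300)] / 0.00273333 = 4450 × 204.539777 = 910,202.0074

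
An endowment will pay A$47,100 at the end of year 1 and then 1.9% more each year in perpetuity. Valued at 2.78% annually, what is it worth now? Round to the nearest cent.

A$5,352,272.73

PV = D₁/(r − g) = 47100/(0.0278 − 0.019) = 5,352,272.7273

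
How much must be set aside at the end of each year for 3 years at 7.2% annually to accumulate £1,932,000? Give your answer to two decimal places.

£599,779.46

FV-annuity factor = 3.221184; PMT = 1.932e+06 / 3.221184 = 599,779.4600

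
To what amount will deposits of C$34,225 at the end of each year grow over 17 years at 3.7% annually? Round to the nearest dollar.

C$790,460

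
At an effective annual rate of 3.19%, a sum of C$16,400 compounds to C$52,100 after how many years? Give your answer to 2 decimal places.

(1+i)^n = 52100/16400 = 3.17683, so n = ln 3.17683 / ln 1.0319 = 36.8095 years

36.81 years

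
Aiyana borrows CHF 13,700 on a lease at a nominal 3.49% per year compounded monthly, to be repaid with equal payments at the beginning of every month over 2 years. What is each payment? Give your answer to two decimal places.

CHF 590.10

With 12 periods per year: i = 0.00290833, n = 24.
Annuity-PV factor × (1+i) = 23.216392; PMT = 13700 / 23.216392 = 590.1003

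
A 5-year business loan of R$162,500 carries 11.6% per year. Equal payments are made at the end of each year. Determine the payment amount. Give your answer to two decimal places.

Annuity-PV factor = 3.640785; PMT = 162500 / 3.640785 = 44,633.2330

R$44,633.23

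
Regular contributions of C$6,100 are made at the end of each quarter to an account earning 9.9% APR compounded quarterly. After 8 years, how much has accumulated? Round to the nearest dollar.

With 4 periods per year: i = 0.02475, n = 32.
FV = 6100 × [(1+0.02475)^32 − 1] / 0.02475 = 6100 × 47.944313 = 292,460.3101

C$292,460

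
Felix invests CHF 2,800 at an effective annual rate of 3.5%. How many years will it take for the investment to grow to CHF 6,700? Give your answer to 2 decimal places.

25.36 years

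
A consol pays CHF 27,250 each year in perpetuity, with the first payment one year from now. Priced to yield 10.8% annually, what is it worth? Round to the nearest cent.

CHF 252,314.81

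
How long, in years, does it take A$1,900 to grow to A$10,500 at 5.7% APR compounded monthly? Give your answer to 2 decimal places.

Periodic rate i = 0.057/12 = 0.00475.
n = ln(10500/1900) / ln(1+0.00475) = ln(5.52632) / 0.004739 = 360.7533 months
= 360.7533/12 years

30.06 years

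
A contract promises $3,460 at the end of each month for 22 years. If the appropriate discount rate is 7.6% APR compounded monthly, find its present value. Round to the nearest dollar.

$443,136

Periodic rate i = 0.076/12 = 0.00633333; n = 22 × 12 = 264 periods.
Annuity factor a(264|0.00633333) = 128.074090; PV = 3460 × 128.074090 = 443,136.3509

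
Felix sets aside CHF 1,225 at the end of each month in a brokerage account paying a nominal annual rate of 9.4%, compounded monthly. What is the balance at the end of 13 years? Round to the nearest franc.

CHF 371,855

i = 0.094/12 = 0.00783333 per month; n = 13·12 = 156.
FV = PMT · [(1+i)^n − 1] / i = 1225 · 303.555004 = 371,854.8800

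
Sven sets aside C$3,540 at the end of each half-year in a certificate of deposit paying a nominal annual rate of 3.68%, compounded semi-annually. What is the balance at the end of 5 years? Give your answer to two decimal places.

C$38,479.68

Periodic rate i = 0.0368/2 = 0.0184; n = 5 × 2 = 10 periods.
Accumulation factor s(10|0.0184) = 10.869965; FV = 3540 × 10.869965 = 38,479.6751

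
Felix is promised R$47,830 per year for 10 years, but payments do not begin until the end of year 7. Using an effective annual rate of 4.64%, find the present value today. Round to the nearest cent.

R$286,322.45

Value one period before first payment (t=6): 47830 × [1 − (1+0.0464)^(−10)] / 0.0464 = 47830 × 7.858532 = 375,873.5741
Discount back 6 years: 375,873.5741 × (1+0.0464)^(−6) = 375,873.5741 × 0.761752 = 286,322.4541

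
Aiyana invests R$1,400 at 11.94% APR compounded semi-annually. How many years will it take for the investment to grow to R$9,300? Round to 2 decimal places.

Periodic rate i = 0.1194/2 = 0.0597.
n = ln(9300/1400) / ln(1+0.0597) = ln(6.64286) / 0.057986 = 32.6552 half-years
= 32.6552/2 years

16.33 years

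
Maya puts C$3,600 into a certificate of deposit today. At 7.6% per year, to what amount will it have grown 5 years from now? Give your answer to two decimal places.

C$5,192.35

FV = PV·(1+i)^n = 3,600 × 1.442319 = 5,192.3488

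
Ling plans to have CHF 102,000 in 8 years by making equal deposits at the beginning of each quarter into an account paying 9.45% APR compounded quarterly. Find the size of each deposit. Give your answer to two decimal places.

i = 0.0945/4 = 0.023625 per quarter; n = 8·4 = 32.
PMT = 102000 / ( [(1+0.023625)^32 − 1] / 0.023625 × (1+i) ) = 102000 / 48.141680 = 2,118.7462

CHF 2,118.75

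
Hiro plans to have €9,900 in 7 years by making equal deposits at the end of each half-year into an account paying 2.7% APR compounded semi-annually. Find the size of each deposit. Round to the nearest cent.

€647.17

With 2 periods per year: i = 0.0135, n = 14.
PMT = 9900 / ( [(1+0.0135)^14 − 1] / 0.0135 ) = 9900 / 15.297370 = 647.1701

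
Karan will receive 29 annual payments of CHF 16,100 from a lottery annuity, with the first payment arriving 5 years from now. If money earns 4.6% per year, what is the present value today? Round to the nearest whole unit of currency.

Value one period before first payment (t=4): 16100 × [1 − (1+0.046)^(−29)] / 0.046 = 16100 × 15.839520 = 255,016.2760
PV₀ = 255,016.2760 / (1+0.046)^4 = 255,016.2760 / 1.197090 = 213,030.1932

CHF 213,030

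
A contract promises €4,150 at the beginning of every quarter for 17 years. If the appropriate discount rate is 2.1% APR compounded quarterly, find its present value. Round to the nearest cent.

Periodic rate i = 0.021/4 = 0.00525; n = 17 × 4 = 68 periods.
Annuity factor a(68|0.00525) × (1+i) = 57.361233; PV = 4150 × 57.361233 = 238,049.1151
Payments are at the start of each period, so multiply by (1+i).

€238,049.12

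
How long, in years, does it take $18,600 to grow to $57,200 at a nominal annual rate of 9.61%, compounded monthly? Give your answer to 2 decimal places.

11.74 years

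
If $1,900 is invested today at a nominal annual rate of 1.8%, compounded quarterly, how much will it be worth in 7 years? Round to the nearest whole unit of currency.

$2,155

With 4 periods per year: i = 0.0045, n = 28.
1,900 × (1+0.0045)^28 = 1,900 × 1.133962 = 2,154.5271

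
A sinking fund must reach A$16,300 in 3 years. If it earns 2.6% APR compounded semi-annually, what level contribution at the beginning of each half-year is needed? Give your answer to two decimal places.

A$2,595.96

With 2 periods per year: i = 0.013, n = 6.
FV-annuity factor × (1+i) = 6.278992; PMT = 16300 / 6.278992 = 2,595.9579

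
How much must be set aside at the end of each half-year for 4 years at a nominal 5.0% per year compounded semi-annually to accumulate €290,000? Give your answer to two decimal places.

€33,195.53

i = 0.05/2 = 0.025 per half-year; n = 4·2 = 8.
FV-annuity factor = 8.736116; PMT = 290000 / 8.736116 = 33,195.5303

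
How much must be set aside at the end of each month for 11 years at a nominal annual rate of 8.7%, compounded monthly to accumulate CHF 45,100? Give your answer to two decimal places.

CHF 205.01

With 12 periods per year: i = 0.00725, n = 132.
PMT = 45100 / ( [(1+0.00725)^132 − 1] / 0.00725 ) = 45100 / 219.986054 = 205.0130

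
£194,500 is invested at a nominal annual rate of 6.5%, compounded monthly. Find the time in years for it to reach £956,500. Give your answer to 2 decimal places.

Periodic rate i = 0.065/12 = 0.00541667.
n = ln(956500/194500) / ln(1+0.00541667) = ln(4.91774) / 0.005402 = 294.8601 months
= 294.8601/12 years

24.57 years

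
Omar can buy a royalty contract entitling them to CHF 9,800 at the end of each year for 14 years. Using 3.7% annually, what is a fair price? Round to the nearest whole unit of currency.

PV = 9800 × [1 − (1+0.037)^(−14)] / 0.037 = 9800 × 10.775443 = 105,599.3455

CHF 105,599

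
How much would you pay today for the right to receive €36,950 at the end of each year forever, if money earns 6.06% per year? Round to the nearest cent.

PV = PMT / i = 36950 / 0.0606 = 609,735.9736

€609,735.97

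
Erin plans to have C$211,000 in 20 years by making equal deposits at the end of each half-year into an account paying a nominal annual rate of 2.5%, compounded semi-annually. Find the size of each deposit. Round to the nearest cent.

C$4,097.92

Periodic rate i = 0.025/2 = 0.0125; n = 20 × 2 = 40 periods.
FV-annuity factor = 51.489557; PMT = 211000 / 51.489557 = 4,097.9183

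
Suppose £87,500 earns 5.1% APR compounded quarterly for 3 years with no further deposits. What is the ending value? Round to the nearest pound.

With 4 periods per year: i = 0.01275, n = 12.
87,500 × (1+0.01275)^12 = 87,500 × 1.164198 = 101,867.3657

£101,867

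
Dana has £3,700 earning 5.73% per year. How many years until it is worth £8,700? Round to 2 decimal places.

n = ln(8700/3700) / ln(1+0.0573) = ln(2.35135) / 0.055718 = 15.3448 years

15.34 years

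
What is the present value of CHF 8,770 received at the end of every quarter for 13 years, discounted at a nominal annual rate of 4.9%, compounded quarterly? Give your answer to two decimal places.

Periodic rate i = 0.049/4 = 0.01225; n = 13 × 4 = 52 periods.
Annuity factor a(52|0.01225) = 38.291639; PV = 8770 × 38.291639 = 335,817.6740

CHF 335,817.67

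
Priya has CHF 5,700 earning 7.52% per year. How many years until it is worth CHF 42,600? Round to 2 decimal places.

27.74 years

(1+i)^n = 42600/5700 = 7.47368, so n = ln 7.47368 / ln 1.0752 = 27.7407 years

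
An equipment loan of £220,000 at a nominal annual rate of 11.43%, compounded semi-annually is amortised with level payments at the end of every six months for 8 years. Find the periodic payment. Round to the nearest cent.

£21,345.40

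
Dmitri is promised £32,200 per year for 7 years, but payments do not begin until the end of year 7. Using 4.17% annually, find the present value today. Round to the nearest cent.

PV at t=6 (ordinary 7-year annuity): 32200 × a(7|0.0417) = 32200 × 5.964528 = 192,057.8070
PV₀ = 192,057.8070 / (1+0.0417)^6 = 192,057.8070 / 1.277780 = 150,305.8835

£150,305.88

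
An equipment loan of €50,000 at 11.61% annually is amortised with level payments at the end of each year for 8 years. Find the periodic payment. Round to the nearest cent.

PMT = 50000 / ( [1 − (1+0.1161)^(−8)] / 0.1161 ) = 50000 / 5.036067 = 9,928.3827

€9,928.38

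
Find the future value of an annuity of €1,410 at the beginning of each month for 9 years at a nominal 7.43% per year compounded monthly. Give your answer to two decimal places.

Periodic rate i = 0.0743/12 = 0.00619167; n = 9 × 12 = 108 periods.
FV = PMT · [(1+i)^n − 1] / i × (1+i) = 1410 · 154.004826 = 217,146.8042
(Beginning-of-period payments → annuity-due factor ×(1+i).)

€217,146.80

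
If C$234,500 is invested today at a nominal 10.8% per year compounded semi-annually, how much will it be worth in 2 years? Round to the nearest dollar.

i = 0.108/2 = 0.054 per half-year; n = 2·2 = 4.
FV = PV·(1+i)^n = 234,500 × 1.234134 = 289,404.5072

C$289,405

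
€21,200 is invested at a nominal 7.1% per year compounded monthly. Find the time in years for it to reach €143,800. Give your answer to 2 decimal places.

Periodic rate i = 0.071/12 = 0.00591667.
(1+i)^n = 143800/21200 = 6.78302, so n = ln 6.78302 / ln 1.00592 = 324.5206 months
= 324.5206/12 years

27.04 years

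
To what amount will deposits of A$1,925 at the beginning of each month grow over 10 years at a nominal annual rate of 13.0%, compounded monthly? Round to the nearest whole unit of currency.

With 12 periods per year: i = 0.0108333, n = 120.
FV = PMT · [(1+i)^n − 1] / i × (1+i) = 1925 · 246.680651 = 474,860.2525
Payments are at the start of each period, so multiply by (1+i).

A$474,860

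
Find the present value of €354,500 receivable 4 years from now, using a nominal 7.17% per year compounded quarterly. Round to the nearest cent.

Periodic rate i = 0.0717/4 = 0.017925; n = 4 × 4 = 16 periods.
Discount factor = (1+0.017925)^(−16) = 0.752571; PV = 354,500 × 0.752571 = 266,786.4382

€266,786.44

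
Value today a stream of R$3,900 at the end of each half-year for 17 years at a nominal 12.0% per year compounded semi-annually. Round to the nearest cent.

Periodic rate i = 0.12/2 = 0.06; n = 17 × 2 = 34 periods.
PV = PMT · [1 − (1+i)^(−n)] / i = 3900 · 14.368141 = 56,035.7505

R$56,035.75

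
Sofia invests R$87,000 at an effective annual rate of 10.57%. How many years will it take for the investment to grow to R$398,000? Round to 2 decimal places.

15.13 years

n = ln(398000/87000) / ln(1+0.1057) = ln(4.57471) / 0.100479 = 15.1330 years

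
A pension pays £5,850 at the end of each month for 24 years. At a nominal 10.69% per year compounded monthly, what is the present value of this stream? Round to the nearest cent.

£605,630.10

Periodic rate i = 0.1069/12 = 0.00890833; n = 24 × 12 = 288 periods.
PV = 5850 × [1 − (1+0.00890833)^(−288)] / 0.00890833 = 5850 × 103.526513 = 605,630.0996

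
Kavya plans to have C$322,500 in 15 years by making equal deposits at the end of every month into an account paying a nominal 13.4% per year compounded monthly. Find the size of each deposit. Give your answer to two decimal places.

Periodic rate i = 0.134/12 = 0.0111667; n = 15 × 12 = 180 periods.
FV-annuity factor = 571.400594; PMT = 322500 / 571.400594 = 564.4026

C$564.40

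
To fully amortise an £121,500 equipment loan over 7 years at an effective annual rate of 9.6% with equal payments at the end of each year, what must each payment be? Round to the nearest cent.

PMT = 121500 / ( [1 − (1+0.096)^(−7)] / 0.096 ) = 121500 / 4.933204 = 24,629.0239

£24,629.02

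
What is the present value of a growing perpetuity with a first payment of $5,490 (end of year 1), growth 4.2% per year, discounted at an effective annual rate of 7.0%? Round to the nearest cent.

PV = D₁/(r − g) = 5490/(0.07 − 0.042) = 196,071.4286

$196,071.43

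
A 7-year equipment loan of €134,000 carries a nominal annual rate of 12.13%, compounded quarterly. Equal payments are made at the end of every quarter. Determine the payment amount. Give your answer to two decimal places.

With 4 periods per year: i = 0.030325, n = 28.
Annuity-PV factor = 18.689767; PMT = 134000 / 18.689767 = 7,169.6988

€7,169.70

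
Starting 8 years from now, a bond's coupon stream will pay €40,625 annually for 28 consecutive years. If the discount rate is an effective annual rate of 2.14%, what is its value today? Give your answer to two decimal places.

€732,107.08

Value one period before first payment (t=7): 40625 × [1 − (1+0.0214)^(−28)] / 0.0214 = 40625 × 20.900285 = 849,074.0797
PV₀ = 849,074.0797 / (1+0.0214)^7 = 849,074.0797 / 1.159768 = 732,107.0827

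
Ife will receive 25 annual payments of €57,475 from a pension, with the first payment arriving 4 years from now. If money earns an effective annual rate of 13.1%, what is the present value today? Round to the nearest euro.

€289,291

Value one period before first payment (t=3): 57475 × [1 − (1+0.131)^(−25)] / 0.131 = 57475 × 7.281895 = 418,526.9095
Discount back 3 years: 418,526.9095 × (1+0.131)^(−3) = 418,526.9095 × 0.691213 = 289,291.4323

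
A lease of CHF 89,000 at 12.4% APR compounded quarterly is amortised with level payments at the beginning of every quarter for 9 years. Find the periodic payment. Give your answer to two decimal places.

CHF 4,013.18

Periodic rate i = 0.124/4 = 0.031; n = 9 × 4 = 36 periods.
Annuity-PV factor × (1+i) = 22.176910; PMT = 89000 / 22.176910 = 4,013.1831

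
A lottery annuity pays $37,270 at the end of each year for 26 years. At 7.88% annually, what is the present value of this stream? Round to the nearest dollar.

PV = 37270 × [1 − (1+0.0788)^(−26)] / 0.0788 = 37270 × 10.924279 = 407,147.8889

$407,148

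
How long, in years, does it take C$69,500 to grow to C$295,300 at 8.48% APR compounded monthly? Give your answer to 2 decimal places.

Periodic rate i = 0.0848/12 = 0.00706667.
(1+i)^n = 295300/69500 = 4.24892, so n = ln 4.24892 / ln 1.00707 = 205.4392 months
= 205.4392/12 years

17.12 years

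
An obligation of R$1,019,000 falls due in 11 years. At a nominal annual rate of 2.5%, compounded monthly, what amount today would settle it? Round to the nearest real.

With 12 periods per year: i = 0.00208333, n = 132.
Discount factor = (1+0.00208333)^(−132) = 0.759789; PV = 1,019,000 × 0.759789 = 774,225.4377

R$774,225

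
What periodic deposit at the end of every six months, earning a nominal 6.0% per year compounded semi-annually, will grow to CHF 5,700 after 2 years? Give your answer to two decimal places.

CHF 1,362.45

With 2 periods per year: i = 0.03, n = 4.
FV-annuity factor = 4.183627; PMT = 5700 / 4.183627 = 1,362.4542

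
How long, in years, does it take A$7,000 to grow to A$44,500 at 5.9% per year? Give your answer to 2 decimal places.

32.26 years

n = ln(44500/7000) / ln(1+0.059) = ln(6.35714) / 0.057325 = 32.2648 years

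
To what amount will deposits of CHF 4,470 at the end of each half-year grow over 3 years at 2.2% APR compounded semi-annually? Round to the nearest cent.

Periodic rate i = 0.022/2 = 0.011; n = 3 × 2 = 6 periods.
FV = PMT · [(1+i)^n − 1] / i = 4470 · 6.167440 = 27,568.4570

CHF 27,568.46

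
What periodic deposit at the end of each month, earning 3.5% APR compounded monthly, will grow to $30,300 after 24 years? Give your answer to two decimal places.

$67.28

With 12 periods per year: i = 0.00291667, n = 288.
PMT = 30300 / ( [(1+0.00291667)^288 − 1] / 0.00291667 ) = 30300 / 450.355427 = 67.2802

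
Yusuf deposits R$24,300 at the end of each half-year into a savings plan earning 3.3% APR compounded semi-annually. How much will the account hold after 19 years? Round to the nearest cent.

R$1,270,127.94

i = 0.033/2 = 0.0165 per half-year; n = 19·2 = 38.
FV = 24300 × [(1+0.0165)^38 − 1] / 0.0165 = 24300 × 52.268639 = 1,270,127.9357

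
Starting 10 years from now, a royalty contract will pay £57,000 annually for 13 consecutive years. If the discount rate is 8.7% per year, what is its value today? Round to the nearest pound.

Value one period before first payment (t=9): 57000 × [1 − (1+0.087)^(−13)] / 0.087 = 57000 × 7.608308 = 433,673.5362
PV₀ = 433,673.5362 / (1+0.087)^9 = 433,673.5362 / 2.118683 = 204,690.1878

£204,690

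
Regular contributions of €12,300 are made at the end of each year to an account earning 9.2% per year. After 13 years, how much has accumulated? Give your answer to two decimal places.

Accumulation factor s(13|0.092) = 23.258092; FV = 12300 × 23.258092 = 286,074.5272

€286,074.53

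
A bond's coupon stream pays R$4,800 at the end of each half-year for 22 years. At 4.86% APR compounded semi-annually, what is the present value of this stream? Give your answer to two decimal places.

R$128,849.43

With 2 periods per year: i = 0.0243, n = 44.
PV = 4800 × [1 − (1+0.0243)^(−44)] / 0.0243 = 4800 × 26.843631 = 128,849.4286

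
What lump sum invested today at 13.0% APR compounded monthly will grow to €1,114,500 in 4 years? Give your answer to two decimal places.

Periodic rate i = 0.13/12 = 0.0108333; n = 4 × 12 = 48 periods.
PV = FV·(1+i)^(−n) = 1,114,500 × 0.596185 = 664,448.6777

€664,448.68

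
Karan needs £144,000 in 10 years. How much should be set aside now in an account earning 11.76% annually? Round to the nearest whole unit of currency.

PV = 144,000 / (1 + 0.1176)^10 = 144,000 / 3.039932 = 47,369.4739

£47,369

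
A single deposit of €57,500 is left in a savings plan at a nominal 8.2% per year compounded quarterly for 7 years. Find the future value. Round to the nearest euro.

With 4 periods per year: i = 0.0205, n = 28.
FV = PV·(1+i)^n = 57,500 × 1.765079 = 101,492.0672

€101,492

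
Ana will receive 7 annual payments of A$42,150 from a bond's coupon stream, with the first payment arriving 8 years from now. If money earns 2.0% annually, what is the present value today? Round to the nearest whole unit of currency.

A$237,484

PV at t=7 (ordinary 7-year annuity): 42150 × a(7|0.02) = 42150 × 6.471991 = 272,794.4236
Discount back 7 years: 272,794.4236 × (1+0.02)^(−7) = 272,794.4236 × 0.870560 = 237,483.9621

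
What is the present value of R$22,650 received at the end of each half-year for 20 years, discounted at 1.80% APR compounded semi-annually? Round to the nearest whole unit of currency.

R$758,018

Periodic rate i = 0.018/2 = 0.009; n = 20 × 2 = 40 periods.
PV = PMT · [1 − (1+i)^(−n)] / i = 22650 · 33.466585 = 758,018.1607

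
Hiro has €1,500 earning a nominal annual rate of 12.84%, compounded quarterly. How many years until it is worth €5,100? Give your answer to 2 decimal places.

Periodic rate i = 0.1284/4 = 0.0321.
n = ln(5100/1500) / ln(1+0.0321) = ln(3.40000) / 0.031596 = 38.7325 quarters
= 38.7325/4 years

9.68 years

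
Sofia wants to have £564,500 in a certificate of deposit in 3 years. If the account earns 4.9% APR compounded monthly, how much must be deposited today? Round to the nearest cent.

Periodic rate i = 0.049/12 = 0.00408333; n = 3 × 12 = 36 periods.
PV = FV·(1+i)^(−n) = 564,500 × 0.863552 = 487,475.3349

£487,475.33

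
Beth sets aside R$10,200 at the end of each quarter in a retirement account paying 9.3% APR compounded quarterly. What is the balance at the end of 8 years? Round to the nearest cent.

i = 0.093/4 = 0.02325 per quarter; n = 8·4 = 32.
FV = PMT · [(1+i)^n − 1] / i = 10200 · 46.730711 = 476,653.2528

R$476,653.25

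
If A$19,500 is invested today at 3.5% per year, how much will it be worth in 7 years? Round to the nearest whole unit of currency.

19,500 × (1+0.035)^7 = 19,500 × 1.272279 = 24,809.4456

A$24,809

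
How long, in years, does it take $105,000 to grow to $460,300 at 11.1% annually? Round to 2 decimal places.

(1+i)^n = 460300/105000 = 4.38381, so n = ln 4.38381 / ln 1.111 = 14.0406 years

14.04 years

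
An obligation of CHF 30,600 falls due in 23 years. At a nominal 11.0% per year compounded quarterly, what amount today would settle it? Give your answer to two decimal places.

CHF 2,522.28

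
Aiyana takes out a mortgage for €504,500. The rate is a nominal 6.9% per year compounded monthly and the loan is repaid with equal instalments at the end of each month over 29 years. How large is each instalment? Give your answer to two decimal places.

€3,357.41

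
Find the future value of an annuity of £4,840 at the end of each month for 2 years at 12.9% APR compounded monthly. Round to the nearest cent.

With 12 periods per year: i = 0.01075, n = 24.
Accumulation factor s(24|0.01075) = 27.214687; FV = 4840 × 27.214687 = 131,719.0834

£131,719.08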